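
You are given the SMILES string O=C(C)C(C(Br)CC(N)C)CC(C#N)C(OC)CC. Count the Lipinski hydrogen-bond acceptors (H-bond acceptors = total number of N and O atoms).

4

N atoms: 2; O atoms: 2.
Lipinski HBA = 2 + 2 = 4.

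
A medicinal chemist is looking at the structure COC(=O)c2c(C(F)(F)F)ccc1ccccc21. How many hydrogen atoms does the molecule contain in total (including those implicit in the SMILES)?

Walk through each heavy atom and fill implicit hydrogens from standard valence (C 4, N 3, O 2, S 2, halogen 1); for lowercase aromatic atoms, an aromatic c carries 1 H when it has two neighbours and 0 H with three, and aromatic n carries 0 H:
  atom 1: C, bond orders sum to 1 (valence 4) → 3 H
  atom 2: O, bond orders sum to 2 (valence 2) → 0 H
  atom 3: C, bond orders sum to 4 (valence 4) → 0 H
  atom 4: O, bond orders sum to 2 (valence 2) → 0 H
  atom 5: aromatic c, 3 neighbours → 0 H
  atom 6: aromatic c, 3 neighbours → 0 H
  atom 7: C, bond orders sum to 4 (valence 4) → 0 H
  atom 8: F (halogen, monovalent) → 0 H
  atom 9: F (halogen, monovalent) → 0 H
  atom 10: F (halogen, monovalent) → 0 H
  atom 11: aromatic c, 2 neighbours → 1 H
  atom 12: aromatic c, 2 neighbours → 1 H
  atom 13: aromatic c, 3 neighbours → 0 H
  atom 14: aromatic c, 2 neighbours → 1 H
  atom 15: aromatic c, 2 neighbours → 1 H
  atom 16: aromatic c, 2 neighbours → 1 H
  atom 17: aromatic c, 2 neighbours → 1 H
  atom 18: aromatic c, 3 neighbours → 0 H
Total hydrogens: 9.

9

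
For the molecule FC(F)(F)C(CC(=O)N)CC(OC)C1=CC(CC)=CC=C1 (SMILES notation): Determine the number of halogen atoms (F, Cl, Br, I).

Halogen atoms appear at heavy-atom positions 1, 3, 4 (3×F).
Other groups present: 1 amide, 1 ether.
Halogen count: 3.

3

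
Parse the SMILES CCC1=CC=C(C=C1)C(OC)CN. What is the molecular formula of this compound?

C11H17NO

Walk through each heavy atom and fill implicit hydrogens from standard valence (C 4, N 3, O 2, S 2, halogen 1):
  atom 1: C, bond orders sum to 1 (valence 4) → 3 H
  atom 2: C, bond orders sum to 2 (valence 4) → 2 H
  atom 3: C, bond orders sum to 4 (valence 4) → 0 H
  atom 4: C, bond orders sum to 3 (valence 4) → 1 H
  atom 5: C, bond orders sum to 3 (valence 4) → 1 H
  atom 6: C, bond orders sum to 4 (valence 4) → 0 H
  atom 7: C, bond orders sum to 3 (valence 4) → 1 H
  atom 8: C, bond orders sum to 3 (valence 4) → 1 H
  atom 9: C, bond orders sum to 3 (valence 4) → 1 H
  atom 10: O, bond orders sum to 2 (valence 2) → 0 H
  atom 11: C, bond orders sum to 1 (valence 4) → 3 H
  atom 12: C, bond orders sum to 2 (valence 4) → 2 H
  atom 13: N, bond orders sum to 1 (valence 3) → 2 H
Totals → C:11, H:17, N:1, O:1.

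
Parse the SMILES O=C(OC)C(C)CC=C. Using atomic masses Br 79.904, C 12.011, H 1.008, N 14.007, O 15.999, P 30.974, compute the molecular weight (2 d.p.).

128.17 g/mol

First, the molecular formula is C7H12O2 (counting implicit H from valence).
  C: 7 × 12.011 = 84.077
  H: 12 × 1.008 = 12.096
  O: 2 × 15.999 = 31.998
Sum: 7×12.011 + 12×1.008 + 2×15.999 = 128.171 → 128.17 g/mol.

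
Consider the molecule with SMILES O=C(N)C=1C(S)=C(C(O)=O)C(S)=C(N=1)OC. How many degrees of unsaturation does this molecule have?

6

Degree of unsaturation = (number of rings) + (number of π bonds).
Ring closures in the SMILES: 1.
π bonds: 5 double bonds (each 1 DoU) → 5 DoU from unsaturation.
Total DoU = 1 + 5 = 6.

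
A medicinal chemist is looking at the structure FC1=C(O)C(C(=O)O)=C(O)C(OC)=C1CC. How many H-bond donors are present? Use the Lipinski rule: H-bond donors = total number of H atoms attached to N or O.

3

Donors: find every N or O and count the H atoms it carries.
  atom 4 (O): bond orders sum to 1 → 1 H
  atom 7 (O): bond orders sum to 2 → 0 H
  atom 8 (O): bond orders sum to 1 → 1 H
  atom 10 (O): bond orders sum to 1 → 1 H
  atom 12 (O): bond orders sum to 2 → 0 H
Lipinski HBD = 3.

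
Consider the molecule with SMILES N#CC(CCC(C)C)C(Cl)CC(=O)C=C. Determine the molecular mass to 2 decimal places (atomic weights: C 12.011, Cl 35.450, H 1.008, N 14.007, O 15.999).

First, the molecular formula is C12H18ClNO (counting implicit H from valence).
  C: 12 × 12.011 = 144.132
  Cl: 1 × 35.450 = 35.450
  H: 18 × 1.008 = 18.144
  N: 1 × 14.007 = 14.007
  O: 1 × 15.999 = 15.999
Sum: 12×12.011 + 1×35.450 + 18×1.008 + 1×14.007 + 1×15.999 = 227.732 → 227.73 g/mol.

227.73 g/mol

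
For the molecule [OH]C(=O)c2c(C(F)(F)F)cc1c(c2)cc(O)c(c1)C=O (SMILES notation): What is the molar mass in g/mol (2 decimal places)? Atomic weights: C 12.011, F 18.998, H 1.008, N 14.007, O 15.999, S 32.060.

284.19 g/mol

First, the molecular formula is C13H7F3O4 (counting implicit H from valence).
  C: 13 × 12.011 = 156.143
  F: 3 × 18.998 = 56.994
  H: 7 × 1.008 = 7.056
  O: 4 × 15.999 = 63.996
Sum: 13×12.011 + 3×18.998 + 7×1.008 + 4×15.999 = 284.189 → 284.19 g/mol.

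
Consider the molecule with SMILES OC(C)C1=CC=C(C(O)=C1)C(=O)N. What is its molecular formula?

Walk through each heavy atom and fill implicit hydrogens from standard valence (C 4, N 3, O 2, S 2, halogen 1):
  atom 1: O, bond orders sum to 1 (valence 2) → 1 H
  atom 2: C, bond orders sum to 3 (valence 4) → 1 H
  atom 3: C, bond orders sum to 1 (valence 4) → 3 H
  atom 4: C, bond orders sum to 4 (valence 4) → 0 H
  atom 5: C, bond orders sum to 3 (valence 4) → 1 H
  atom 6: C, bond orders sum to 3 (valence 4) → 1 H
  atom 7: C, bond orders sum to 4 (valence 4) → 0 H
  atom 8: C, bond orders sum to 4 (valence 4) → 0 H
  atom 9: O, bond orders sum to 1 (valence 2) → 1 H
  atom 10: C, bond orders sum to 3 (valence 4) → 1 H
  atom 11: C, bond orders sum to 4 (valence 4) → 0 H
  atom 12: O, bond orders sum to 2 (valence 2) → 0 H
  atom 13: N, bond orders sum to 1 (valence 3) → 2 H
Totals → C:9, H:11, N:1, O:3.

C9H11NO3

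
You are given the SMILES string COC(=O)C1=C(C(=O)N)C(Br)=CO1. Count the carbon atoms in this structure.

Count every carbon token in the SMILES (each C, including those in ring-closure positions and inside branches).
Carbon count: 7.

7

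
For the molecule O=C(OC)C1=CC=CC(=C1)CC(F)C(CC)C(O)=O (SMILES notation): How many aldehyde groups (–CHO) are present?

Scan the SMILES for the aldehyde motif — none present.
Groups that are present: 1 carboxylic acid, 1 ester.

0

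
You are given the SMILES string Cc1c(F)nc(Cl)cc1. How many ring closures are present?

1

In SMILES, each pair of matching ring-closure digits denotes one ring-closing bond; the number of such bonds equals the number of independent rings.
Ring-closure bonds here: 1.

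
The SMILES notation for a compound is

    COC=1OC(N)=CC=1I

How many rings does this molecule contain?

1

In SMILES, each pair of matching ring-closure digits denotes one ring-closing bond; the number of such bonds equals the number of independent rings.
Ring-closure bonds here: 1.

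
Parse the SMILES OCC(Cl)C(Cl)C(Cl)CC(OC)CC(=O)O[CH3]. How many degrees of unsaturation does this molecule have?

Degree of unsaturation = (number of rings) + (number of π bonds).
Ring closures in the SMILES: 0.
π bonds: 1 double bond (each 1 DoU) → 1 DoU from unsaturation.
Total DoU = 0 + 1 = 1.

1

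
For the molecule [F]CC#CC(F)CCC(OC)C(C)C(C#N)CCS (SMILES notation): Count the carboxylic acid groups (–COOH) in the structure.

Scan the SMILES for the carboxylic acid motif — none present.
Groups that are present: 1 alkyne, 1 ether, 1 nitrile, 1 thiol.

0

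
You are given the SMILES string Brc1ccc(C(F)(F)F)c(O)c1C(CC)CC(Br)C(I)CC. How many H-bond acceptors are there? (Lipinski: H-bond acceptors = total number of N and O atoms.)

N atoms: 0; O atoms: 1.
Lipinski HBA = 0 + 1 = 1.

1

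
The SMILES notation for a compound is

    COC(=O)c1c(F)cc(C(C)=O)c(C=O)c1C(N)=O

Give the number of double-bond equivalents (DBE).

8

Molecular formula: C12H10FNO5.
DoU = (2C + 2 + N − H − X) / 2, where X is the halogen count and O/S are ignored.
    = (2·12 + 2 + 1 − 10 − 1) / 2 = 16 / 2 = 8.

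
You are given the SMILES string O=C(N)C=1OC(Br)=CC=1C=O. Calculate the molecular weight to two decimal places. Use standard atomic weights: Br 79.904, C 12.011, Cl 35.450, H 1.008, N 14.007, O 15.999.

First, the molecular formula is C6H4BrNO3 (counting implicit H from valence).
  Br: 1 × 79.904 = 79.904
  C: 6 × 12.011 = 72.066
  H: 4 × 1.008 = 4.032
  N: 1 × 14.007 = 14.007
  O: 3 × 15.999 = 47.997
Sum: 1×79.904 + 6×12.011 + 4×1.008 + 1×14.007 + 3×15.999 = 218.006 → 218.01 g/mol.

218.01 g/mol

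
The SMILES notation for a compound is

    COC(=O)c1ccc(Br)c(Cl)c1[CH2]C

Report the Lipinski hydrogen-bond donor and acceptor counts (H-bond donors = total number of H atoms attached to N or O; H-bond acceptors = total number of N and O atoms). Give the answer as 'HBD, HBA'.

0, 2

Donors: find every N or O and count the H atoms it carries.
  atom 2 (O): bond orders sum to 2 → 0 H
  atom 4 (O): bond orders sum to 2 → 0 H
Lipinski HBD = 0.
Acceptors: N atoms = 0, O atoms = 2 → HBA = 2.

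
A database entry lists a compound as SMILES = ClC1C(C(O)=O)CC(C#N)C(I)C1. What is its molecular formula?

C8H9ClINO2

Walk through each heavy atom and fill implicit hydrogens from standard valence (C 4, N 3, O 2, S 2, halogen 1):
  atom 1: Cl (halogen, monovalent) → 0 H
  atom 2: C, bond orders sum to 3 (valence 4) → 1 H
  atom 3: C, bond orders sum to 3 (valence 4) → 1 H
  atom 4: C, bond orders sum to 4 (valence 4) → 0 H
  atom 5: O, bond orders sum to 1 (valence 2) → 1 H
  atom 6: O, bond orders sum to 2 (valence 2) → 0 H
  atom 7: C, bond orders sum to 2 (valence 4) → 2 H
  atom 8: C, bond orders sum to 3 (valence 4) → 1 H
  atom 9: C, bond orders sum to 4 (valence 4) → 0 H
  atom 10: N, bond orders sum to 3 (valence 3) → 0 H
  atom 11: C, bond orders sum to 3 (valence 4) → 1 H
  atom 12: I (halogen, monovalent) → 0 H
  atom 13: C, bond orders sum to 2 (valence 4) → 2 H
Totals → C:8, H:9, Cl:1, I:1, N:1, O:2.
In Hill order: C8H9ClINO2.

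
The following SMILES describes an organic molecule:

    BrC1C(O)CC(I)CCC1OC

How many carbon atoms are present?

Count every carbon token in the SMILES (each C, including those in ring-closure positions and inside branches).
Carbon count: 8.

8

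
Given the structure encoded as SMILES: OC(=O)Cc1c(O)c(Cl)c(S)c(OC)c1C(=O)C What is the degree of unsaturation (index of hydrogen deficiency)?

Molecular formula: C11H11ClO5S.
DoU = (2C + 2 + N − H − X) / 2, where X is the halogen count and O/S are ignored.
    = (2·11 + 2 + 0 − 11 − 1) / 2 = 12 / 2 = 6.

6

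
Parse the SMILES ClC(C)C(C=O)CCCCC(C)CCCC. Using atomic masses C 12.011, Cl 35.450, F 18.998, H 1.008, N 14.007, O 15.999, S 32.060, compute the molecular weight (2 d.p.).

First, the molecular formula is C14H27ClO (counting implicit H from valence).
  C: 14 × 12.011 = 168.154
  Cl: 1 × 35.450 = 35.450
  H: 27 × 1.008 = 27.216
  O: 1 × 15.999 = 15.999
Sum: 14×12.011 + 1×35.450 + 27×1.008 + 1×15.999 = 246.819 → 246.82 g/mol.

246.82 g/mol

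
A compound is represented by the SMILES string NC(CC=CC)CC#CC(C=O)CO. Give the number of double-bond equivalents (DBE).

4

Molecular formula: C11H17NO2.
DoU = (2C + 2 + N − H − X) / 2, where X is the halogen count and O/S are ignored.
    = (2·11 + 2 + 1 − 17 − 0) / 2 = 8 / 2 = 4.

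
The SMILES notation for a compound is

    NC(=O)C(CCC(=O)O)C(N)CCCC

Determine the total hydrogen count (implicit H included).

Walk through each heavy atom and fill implicit hydrogens from standard valence (C 4, N 3, O 2, S 2, halogen 1):
  atom 1: N, bond orders sum to 1 (valence 3) → 2 H
  atom 2: C, bond orders sum to 4 (valence 4) → 0 H
  atom 3: O, bond orders sum to 2 (valence 2) → 0 H
  atom 4: C, bond orders sum to 3 (valence 4) → 1 H
  atom 5: C, bond orders sum to 2 (valence 4) → 2 H
  atom 6: C, bond orders sum to 2 (valence 4) → 2 H
  atom 7: C, bond orders sum to 4 (valence 4) → 0 H
  atom 8: O, bond orders sum to 2 (valence 2) → 0 H
  atom 9: O, bond orders sum to 1 (valence 2) → 1 H
  atom 10: C, bond orders sum to 3 (valence 4) → 1 H
  atom 11: N, bond orders sum to 1 (valence 3) → 2 H
  atom 12: C, bond orders sum to 2 (valence 4) → 2 H
  atom 13: C, bond orders sum to 2 (valence 4) → 2 H
  atom 14: C, bond orders sum to 2 (valence 4) → 2 H
  atom 15: C, bond orders sum to 1 (valence 4) → 3 H
Total hydrogens: 20.

20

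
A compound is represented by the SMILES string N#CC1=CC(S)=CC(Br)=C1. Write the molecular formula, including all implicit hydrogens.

C7H4BrNS

Walk through each heavy atom and fill implicit hydrogens from standard valence (C 4, N 3, O 2, S 2, halogen 1):
  atom 1: N, bond orders sum to 3 (valence 3) → 0 H
  atom 2: C, bond orders sum to 4 (valence 4) → 0 H
  atom 3: C, bond orders sum to 4 (valence 4) → 0 H
  atom 4: C, bond orders sum to 3 (valence 4) → 1 H
  atom 5: C, bond orders sum to 4 (valence 4) → 0 H
  atom 6: S, bond orders sum to 1 (valence 2) → 1 H
  atom 7: C, bond orders sum to 3 (valence 4) → 1 H
  atom 8: C, bond orders sum to 4 (valence 4) → 0 H
  atom 9: Br (halogen, monovalent) → 0 H
  atom 10: C, bond orders sum to 3 (valence 4) → 1 H
Totals → C:7, H:4, Br:1, N:1, S:1.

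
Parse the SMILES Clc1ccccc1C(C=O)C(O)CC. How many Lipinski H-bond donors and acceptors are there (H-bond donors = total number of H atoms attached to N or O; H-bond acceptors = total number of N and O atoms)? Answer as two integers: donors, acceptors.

1, 2

Donors: find every N or O and count the H atoms it carries.
  atom 10 (O): bond orders sum to 2 → 0 H
  atom 12 (O): bond orders sum to 1 → 1 H
Lipinski HBD = 1.
Acceptors: N atoms = 0, O atoms = 2 → HBA = 2.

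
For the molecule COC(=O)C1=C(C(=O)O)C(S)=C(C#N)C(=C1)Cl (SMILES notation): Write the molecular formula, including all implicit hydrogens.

C10H6ClNO4S

Walk through each heavy atom and fill implicit hydrogens from standard valence (C 4, N 3, O 2, S 2, halogen 1):
  atom 1: C, bond orders sum to 1 (valence 4) → 3 H
  atom 2: O, bond orders sum to 2 (valence 2) → 0 H
  atom 3: C, bond orders sum to 4 (valence 4) → 0 H
  atom 4: O, bond orders sum to 2 (valence 2) → 0 H
  atom 5: C, bond orders sum to 4 (valence 4) → 0 H
  atom 6: C, bond orders sum to 4 (valence 4) → 0 H
  atom 7: C, bond orders sum to 4 (valence 4) → 0 H
  atom 8: O, bond orders sum to 2 (valence 2) → 0 H
  atom 9: O, bond orders sum to 1 (valence 2) → 1 H
  atom 10: C, bond orders sum to 4 (valence 4) → 0 H
  atom 11: S, bond orders sum to 1 (valence 2) → 1 H
  atom 12: C, bond orders sum to 4 (valence 4) → 0 H
  atom 13: C, bond orders sum to 4 (valence 4) → 0 H
  atom 14: N, bond orders sum to 3 (valence 3) → 0 H
  atom 15: C, bond orders sum to 4 (valence 4) → 0 H
  atom 16: C, bond orders sum to 3 (valence 4) → 1 H
  atom 17: Cl (halogen, monovalent) → 0 H
Totals → C:10, H:6, Cl:1, N:1, O:4, S:1.
In Hill order: C10H6ClNO4S.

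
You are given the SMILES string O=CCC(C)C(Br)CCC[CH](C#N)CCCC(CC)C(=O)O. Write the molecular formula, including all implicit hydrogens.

Walk through each heavy atom and fill implicit hydrogens from standard valence (C 4, N 3, O 2, S 2, halogen 1):
  atom 1: O, bond orders sum to 2 (valence 2) → 0 H
  atom 2: C, bond orders sum to 3 (valence 4) → 1 H
  atom 3: C, bond orders sum to 2 (valence 4) → 2 H
  atom 4: C, bond orders sum to 3 (valence 4) → 1 H
  atom 5: C, bond orders sum to 1 (valence 4) → 3 H
  atom 6: C, bond orders sum to 3 (valence 4) → 1 H
  atom 7: Br (halogen, monovalent) → 0 H
  atom 8: C, bond orders sum to 2 (valence 4) → 2 H
  atom 9: C, bond orders sum to 2 (valence 4) → 2 H
  atom 10: C, bond orders sum to 2 (valence 4) → 2 H
  atom 11: C with explicit H count 1
  atom 12: C, bond orders sum to 4 (valence 4) → 0 H
  atom 13: N, bond orders sum to 3 (valence 3) → 0 H
  atom 14: C, bond orders sum to 2 (valence 4) → 2 H
  atom 15: C, bond orders sum to 2 (valence 4) → 2 H
  atom 16: C, bond orders sum to 2 (valence 4) → 2 H
  atom 17: C, bond orders sum to 3 (valence 4) → 1 H
  atom 18: C, bond orders sum to 2 (valence 4) → 2 H
  atom 19: C, bond orders sum to 1 (valence 4) → 3 H
  atom 20: C, bond orders sum to 4 (valence 4) → 0 H
  atom 21: O, bond orders sum to 2 (valence 2) → 0 H
  atom 22: O, bond orders sum to 1 (valence 2) → 1 H
Totals → C:17, H:28, Br:1, N:1, O:3.

C17H28BrNO3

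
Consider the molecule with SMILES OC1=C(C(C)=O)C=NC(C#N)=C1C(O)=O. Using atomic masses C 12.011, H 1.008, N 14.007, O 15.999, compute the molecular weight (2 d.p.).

First, the molecular formula is C9H6N2O4 (counting implicit H from valence).
  C: 9 × 12.011 = 108.099
  H: 6 × 1.008 = 6.048
  N: 2 × 14.007 = 28.014
  O: 4 × 15.999 = 63.996
Sum: 9×12.011 + 6×1.008 + 2×14.007 + 4×15.999 = 206.157 → 206.16 g/mol.

206.16 g/mol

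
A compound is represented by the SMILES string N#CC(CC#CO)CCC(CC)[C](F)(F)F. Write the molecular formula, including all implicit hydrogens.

C11H14F3NO

Walk through each heavy atom and fill implicit hydrogens from standard valence (C 4, N 3, O 2, S 2, halogen 1):
  atom 1: N, bond orders sum to 3 (valence 3) → 0 H
  atom 2: C, bond orders sum to 4 (valence 4) → 0 H
  atom 3: C, bond orders sum to 3 (valence 4) → 1 H
  atom 4: C, bond orders sum to 2 (valence 4) → 2 H
  atom 5: C, bond orders sum to 4 (valence 4) → 0 H
  atom 6: C, bond orders sum to 4 (valence 4) → 0 H
  atom 7: O, bond orders sum to 1 (valence 2) → 1 H
  atom 8: C, bond orders sum to 2 (valence 4) → 2 H
  atom 9: C, bond orders sum to 2 (valence 4) → 2 H
  atom 10: C, bond orders sum to 3 (valence 4) → 1 H
  atom 11: C, bond orders sum to 2 (valence 4) → 2 H
  atom 12: C, bond orders sum to 1 (valence 4) → 3 H
  atom 13: C with explicit H count 0
  atom 14: F (halogen, monovalent) → 0 H
  atom 15: F (halogen, monovalent) → 0 H
  atom 16: F (halogen, monovalent) → 0 H
Totals → C:11, H:14, F:3, N:1, O:1.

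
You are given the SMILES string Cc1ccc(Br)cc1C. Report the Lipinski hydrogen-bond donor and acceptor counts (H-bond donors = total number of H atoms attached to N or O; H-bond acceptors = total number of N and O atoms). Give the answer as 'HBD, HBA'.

Donors: find every N or O and count the H atoms it carries.
  (no N or O atoms present)
Lipinski HBD = 0.
Acceptors: N atoms = 0, O atoms = 0 → HBA = 0.

0, 0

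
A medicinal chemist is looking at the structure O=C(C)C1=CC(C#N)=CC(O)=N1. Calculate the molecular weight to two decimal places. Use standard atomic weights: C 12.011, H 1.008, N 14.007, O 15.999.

First, the molecular formula is C8H6N2O2 (counting implicit H from valence).
  C: 8 × 12.011 = 96.088
  H: 6 × 1.008 = 6.048
  N: 2 × 14.007 = 28.014
  O: 2 × 15.999 = 31.998
Sum: 8×12.011 + 6×1.008 + 2×14.007 + 2×15.999 = 162.148 → 162.15 g/mol.

162.15 g/mol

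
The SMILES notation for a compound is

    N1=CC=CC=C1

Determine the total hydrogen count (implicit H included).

5

Walk through each heavy atom and fill implicit hydrogens from standard valence (C 4, N 3, O 2, S 2, halogen 1):
  atom 1: N, bond orders sum to 3 (valence 3) → 0 H
  atom 2: C, bond orders sum to 3 (valence 4) → 1 H
  atom 3: C, bond orders sum to 3 (valence 4) → 1 H
  atom 4: C, bond orders sum to 3 (valence 4) → 1 H
  atom 5: C, bond orders sum to 3 (valence 4) → 1 H
  atom 6: C, bond orders sum to 3 (valence 4) → 1 H
Total hydrogens: 5.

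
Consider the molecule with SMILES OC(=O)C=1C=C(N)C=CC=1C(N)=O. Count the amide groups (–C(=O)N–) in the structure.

The amide motif appears at heavy-atom position 11 in the SMILES.
Other groups present: 1 carboxylic acid, 1 primary amine.
Amide count: 1.

1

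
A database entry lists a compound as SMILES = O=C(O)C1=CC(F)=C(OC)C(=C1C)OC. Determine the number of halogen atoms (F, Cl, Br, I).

Halogen atoms appear at heavy-atom position 7 (1×F).
Other groups present: 1 carboxylic acid, 2 ether.
Halogen count: 1.

1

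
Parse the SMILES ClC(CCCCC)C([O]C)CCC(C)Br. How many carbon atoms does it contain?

12

Count every carbon token in the SMILES (each C, including those in ring-closure positions and inside branches).
Carbon count: 12.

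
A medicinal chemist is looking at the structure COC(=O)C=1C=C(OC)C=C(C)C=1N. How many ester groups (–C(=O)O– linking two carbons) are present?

The ester motif appears at heavy-atom position 3 in the SMILES.
Other groups present: 1 ether, 1 primary amine.
Ester count: 1.

1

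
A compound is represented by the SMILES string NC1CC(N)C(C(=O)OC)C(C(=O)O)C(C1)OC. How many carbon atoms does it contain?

Count every carbon token in the SMILES (each C, including those in ring-closure positions and inside branches).
Carbon count: 11.

11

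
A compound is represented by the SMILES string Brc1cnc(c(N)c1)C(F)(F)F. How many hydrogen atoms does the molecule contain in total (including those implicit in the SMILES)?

Walk through each heavy atom and fill implicit hydrogens from standard valence (C 4, N 3, O 2, S 2, halogen 1); for lowercase aromatic atoms, an aromatic c carries 1 H when it has two neighbours and 0 H with three, and aromatic n carries 0 H:
  atom 1: Br (halogen, monovalent) → 0 H
  atom 2: aromatic c, 3 neighbours → 0 H
  atom 3: aromatic c, 2 neighbours → 1 H
  atom 4: aromatic n, 2 neighbours → 0 H
  atom 5: aromatic c, 3 neighbours → 0 H
  atom 6: aromatic c, 3 neighbours → 0 H
  atom 7: N, bond orders sum to 1 (valence 3) → 2 H
  atom 8: aromatic c, 2 neighbours → 1 H
  atom 9: C, bond orders sum to 4 (valence 4) → 0 H
  atom 10: F (halogen, monovalent) → 0 H
  atom 11: F (halogen, monovalent) → 0 H
  atom 12: F (halogen, monovalent) → 0 H
Total hydrogens: 4.

4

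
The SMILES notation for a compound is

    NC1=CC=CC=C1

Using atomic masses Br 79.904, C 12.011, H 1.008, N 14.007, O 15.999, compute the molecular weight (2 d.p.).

93.13 g/mol

First, the molecular formula is C6H7N (counting implicit H from valence).
  C: 6 × 12.011 = 72.066
  H: 7 × 1.008 = 7.056
  N: 1 × 14.007 = 14.007
Sum: 6×12.011 + 7×1.008 + 1×14.007 = 93.129 → 93.13 g/mol.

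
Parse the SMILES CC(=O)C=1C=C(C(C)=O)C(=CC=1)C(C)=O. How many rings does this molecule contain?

1

In SMILES, each pair of matching ring-closure digits denotes one ring-closing bond; the number of such bonds equals the number of independent rings.
Ring-closure bonds here: 1.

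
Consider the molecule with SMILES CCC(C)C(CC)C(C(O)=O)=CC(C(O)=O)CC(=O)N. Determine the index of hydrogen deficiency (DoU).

4

Degree of unsaturation = (number of rings) + (number of π bonds).
Ring closures in the SMILES: 0.
π bonds: 4 double bonds (each 1 DoU) → 4 DoU from unsaturation.
Total DoU = 0 + 4 = 4.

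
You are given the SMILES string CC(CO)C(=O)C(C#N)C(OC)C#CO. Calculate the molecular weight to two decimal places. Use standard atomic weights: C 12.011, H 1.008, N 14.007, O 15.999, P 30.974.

First, the molecular formula is C10H13NO4 (counting implicit H from valence).
  C: 10 × 12.011 = 120.110
  H: 13 × 1.008 = 13.104
  N: 1 × 14.007 = 14.007
  O: 4 × 15.999 = 63.996
Sum: 10×12.011 + 13×1.008 + 1×14.007 + 4×15.999 = 211.217 → 211.22 g/mol.

211.22 g/mol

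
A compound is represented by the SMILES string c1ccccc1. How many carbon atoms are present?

6

Count every carbon token in the SMILES (each C, including those in ring-closure positions and inside branches).
Carbon count: 6.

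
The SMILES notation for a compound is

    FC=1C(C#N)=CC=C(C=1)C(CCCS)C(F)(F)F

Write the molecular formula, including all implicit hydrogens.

Walk through each heavy atom and fill implicit hydrogens from standard valence (C 4, N 3, O 2, S 2, halogen 1):
  atom 1: F (halogen, monovalent) → 0 H
  atom 2: C, bond orders sum to 4 (valence 4) → 0 H
  atom 3: C, bond orders sum to 4 (valence 4) → 0 H
  atom 4: C, bond orders sum to 4 (valence 4) → 0 H
  atom 5: N, bond orders sum to 3 (valence 3) → 0 H
  atom 6: C, bond orders sum to 3 (valence 4) → 1 H
  atom 7: C, bond orders sum to 3 (valence 4) → 1 H
  atom 8: C, bond orders sum to 4 (valence 4) → 0 H
  atom 9: C, bond orders sum to 3 (valence 4) → 1 H
  atom 10: C, bond orders sum to 3 (valence 4) → 1 H
  atom 11: C, bond orders sum to 2 (valence 4) → 2 H
  atom 12: C, bond orders sum to 2 (valence 4) → 2 H
  atom 13: C, bond orders sum to 2 (valence 4) → 2 H
  atom 14: S, bond orders sum to 1 (valence 2) → 1 H
  atom 15: C, bond orders sum to 4 (valence 4) → 0 H
  atom 16: F (halogen, monovalent) → 0 H
  atom 17: F (halogen, monovalent) → 0 H
  atom 18: F (halogen, monovalent) → 0 H
Totals → C:12, H:11, F:4, N:1, S:1.

C12H11F4NS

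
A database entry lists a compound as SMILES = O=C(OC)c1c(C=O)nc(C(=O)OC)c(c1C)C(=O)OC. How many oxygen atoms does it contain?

7

Scan the SMILES for O atoms (remember two-letter symbols like Cl and Br are single atoms).
Oxygen count: 7.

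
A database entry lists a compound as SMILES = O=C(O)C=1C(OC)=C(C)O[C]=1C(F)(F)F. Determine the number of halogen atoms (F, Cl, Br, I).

3

Halogen atoms appear at heavy-atom positions 13, 14, 15 (3×F).
Other groups present: 1 carboxylic acid, 1 ether.
Halogen count: 3.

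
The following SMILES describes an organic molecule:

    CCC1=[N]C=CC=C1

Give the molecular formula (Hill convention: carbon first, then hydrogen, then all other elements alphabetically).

Walk through each heavy atom and fill implicit hydrogens from standard valence (C 4, N 3, O 2, S 2, halogen 1):
  atom 1: C, bond orders sum to 1 (valence 4) → 3 H
  atom 2: C, bond orders sum to 2 (valence 4) → 2 H
  atom 3: C, bond orders sum to 4 (valence 4) → 0 H
  atom 4: N with explicit H count 0
  atom 5: C, bond orders sum to 3 (valence 4) → 1 H
  atom 6: C, bond orders sum to 3 (valence 4) → 1 H
  atom 7: C, bond orders sum to 3 (valence 4) → 1 H
  atom 8: C, bond orders sum to 3 (valence 4) → 1 H
Totals → C:7, H:9, N:1.

C7H9N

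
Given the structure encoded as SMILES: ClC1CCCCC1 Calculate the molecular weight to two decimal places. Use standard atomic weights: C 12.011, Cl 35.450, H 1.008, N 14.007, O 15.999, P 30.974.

118.60 g/mol

First, the molecular formula is C6H11Cl (counting implicit H from valence).
  C: 6 × 12.011 = 72.066
  Cl: 1 × 35.450 = 35.450
  H: 11 × 1.008 = 11.088
Sum: 6×12.011 + 1×35.450 + 11×1.008 = 118.604 → 118.60 g/mol.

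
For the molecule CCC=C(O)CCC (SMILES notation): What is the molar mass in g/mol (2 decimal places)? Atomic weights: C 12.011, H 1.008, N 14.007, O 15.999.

114.19 g/mol

First, the molecular formula is C7H14O (counting implicit H from valence).
  C: 7 × 12.011 = 84.077
  H: 14 × 1.008 = 14.112
  O: 1 × 15.999 = 15.999
Sum: 7×12.011 + 14×1.008 + 1×15.999 = 114.188 → 114.19 g/mol.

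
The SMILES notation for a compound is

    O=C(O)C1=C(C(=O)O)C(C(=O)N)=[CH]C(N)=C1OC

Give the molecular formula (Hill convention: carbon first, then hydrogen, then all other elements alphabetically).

Walk through each heavy atom and fill implicit hydrogens from standard valence (C 4, N 3, O 2, S 2, halogen 1):
  atom 1: O, bond orders sum to 2 (valence 2) → 0 H
  atom 2: C, bond orders sum to 4 (valence 4) → 0 H
  atom 3: O, bond orders sum to 1 (valence 2) → 1 H
  atom 4: C, bond orders sum to 4 (valence 4) → 0 H
  atom 5: C, bond orders sum to 4 (valence 4) → 0 H
  atom 6: C, bond orders sum to 4 (valence 4) → 0 H
  atom 7: O, bond orders sum to 2 (valence 2) → 0 H
  atom 8: O, bond orders sum to 1 (valence 2) → 1 H
  atom 9: C, bond orders sum to 4 (valence 4) → 0 H
  atom 10: C, bond orders sum to 4 (valence 4) → 0 H
  atom 11: O, bond orders sum to 2 (valence 2) → 0 H
  atom 12: N, bond orders sum to 1 (valence 3) → 2 H
  atom 13: C with explicit H count 1
  atom 14: C, bond orders sum to 4 (valence 4) → 0 H
  atom 15: N, bond orders sum to 1 (valence 3) → 2 H
  atom 16: C, bond orders sum to 4 (valence 4) → 0 H
  atom 17: O, bond orders sum to 2 (valence 2) → 0 H
  atom 18: C, bond orders sum to 1 (valence 4) → 3 H
Totals → C:10, H:10, N:2, O:6.

C10H10N2O6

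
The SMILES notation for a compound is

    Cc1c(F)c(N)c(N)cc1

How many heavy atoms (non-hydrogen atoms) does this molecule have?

Every atom symbol written in the SMILES (organic subset) is one heavy atom; implicit H are not written.
Heavy atoms by element → C:7, F:1, N:2.
Total: 10.

10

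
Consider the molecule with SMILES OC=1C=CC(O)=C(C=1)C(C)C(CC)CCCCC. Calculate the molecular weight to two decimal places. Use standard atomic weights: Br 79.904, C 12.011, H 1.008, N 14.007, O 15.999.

First, the molecular formula is C16H26O2 (counting implicit H from valence).
  C: 16 × 12.011 = 192.176
  H: 26 × 1.008 = 26.208
  O: 2 × 15.999 = 31.998
Sum: 16×12.011 + 26×1.008 + 2×15.999 = 250.382 → 250.38 g/mol.

250.38 g/mol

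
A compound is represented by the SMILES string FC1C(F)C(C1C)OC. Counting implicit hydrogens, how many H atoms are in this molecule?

Walk through each heavy atom and fill implicit hydrogens from standard valence (C 4, N 3, O 2, S 2, halogen 1):
  atom 1: F (halogen, monovalent) → 0 H
  atom 2: C, bond orders sum to 3 (valence 4) → 1 H
  atom 3: C, bond orders sum to 3 (valence 4) → 1 H
  atom 4: F (halogen, monovalent) → 0 H
  atom 5: C, bond orders sum to 3 (valence 4) → 1 H
  atom 6: C, bond orders sum to 3 (valence 4) → 1 H
  atom 7: C, bond orders sum to 1 (valence 4) → 3 H
  atom 8: O, bond orders sum to 2 (valence 2) → 0 H
  atom 9: C, bond orders sum to 1 (valence 4) → 3 H
Total hydrogens: 10.

10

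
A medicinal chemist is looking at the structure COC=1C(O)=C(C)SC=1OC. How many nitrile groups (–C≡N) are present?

0

Scan the SMILES for the nitrile motif — none present.
Groups that are present: 2 ether, 1 hydroxyl.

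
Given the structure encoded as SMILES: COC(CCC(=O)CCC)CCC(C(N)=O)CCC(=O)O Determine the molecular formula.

Walk through each heavy atom and fill implicit hydrogens from standard valence (C 4, N 3, O 2, S 2, halogen 1):
  atom 1: C, bond orders sum to 1 (valence 4) → 3 H
  atom 2: O, bond orders sum to 2 (valence 2) → 0 H
  atom 3: C, bond orders sum to 3 (valence 4) → 1 H
  atom 4: C, bond orders sum to 2 (valence 4) → 2 H
  atom 5: C, bond orders sum to 2 (valence 4) → 2 H
  atom 6: C, bond orders sum to 4 (valence 4) → 0 H
  atom 7: O, bond orders sum to 2 (valence 2) → 0 H
  atom 8: C, bond orders sum to 2 (valence 4) → 2 H
  atom 9: C, bond orders sum to 2 (valence 4) → 2 H
  atom 10: C, bond orders sum to 1 (valence 4) → 3 H
  atom 11: C, bond orders sum to 2 (valence 4) → 2 H
  atom 12: C, bond orders sum to 2 (valence 4) → 2 H
  atom 13: C, bond orders sum to 3 (valence 4) → 1 H
  atom 14: C, bond orders sum to 4 (valence 4) → 0 H
  atom 15: N, bond orders sum to 1 (valence 3) → 2 H
  atom 16: O, bond orders sum to 2 (valence 2) → 0 H
  atom 17: C, bond orders sum to 2 (valence 4) → 2 H
  atom 18: C, bond orders sum to 2 (valence 4) → 2 H
  atom 19: C, bond orders sum to 4 (valence 4) → 0 H
  atom 20: O, bond orders sum to 2 (valence 2) → 0 H
  atom 21: O, bond orders sum to 1 (valence 2) → 1 H
Totals → C:15, H:27, N:1, O:5.

C15H27NO5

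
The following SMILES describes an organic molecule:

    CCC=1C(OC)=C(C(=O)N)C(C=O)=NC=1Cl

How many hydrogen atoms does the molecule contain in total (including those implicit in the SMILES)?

Walk through each heavy atom and fill implicit hydrogens from standard valence (C 4, N 3, O 2, S 2, halogen 1):
  atom 1: C, bond orders sum to 1 (valence 4) → 3 H
  atom 2: C, bond orders sum to 2 (valence 4) → 2 H
  atom 3: C, bond orders sum to 4 (valence 4) → 0 H
  atom 4: C, bond orders sum to 4 (valence 4) → 0 H
  atom 5: O, bond orders sum to 2 (valence 2) → 0 H
  atom 6: C, bond orders sum to 1 (valence 4) → 3 H
  atom 7: C, bond orders sum to 4 (valence 4) → 0 H
  atom 8: C, bond orders sum to 4 (valence 4) → 0 H
  atom 9: O, bond orders sum to 2 (valence 2) → 0 H
  atom 10: N, bond orders sum to 1 (valence 3) → 2 H
  atom 11: C, bond orders sum to 4 (valence 4) → 0 H
  atom 12: C, bond orders sum to 3 (valence 4) → 1 H
  atom 13: O, bond orders sum to 2 (valence 2) → 0 H
  atom 14: N, bond orders sum to 3 (valence 3) → 0 H
  atom 15: C, bond orders sum to 4 (valence 4) → 0 H
  atom 16: Cl (halogen, monovalent) → 0 H
Total hydrogens: 11.

11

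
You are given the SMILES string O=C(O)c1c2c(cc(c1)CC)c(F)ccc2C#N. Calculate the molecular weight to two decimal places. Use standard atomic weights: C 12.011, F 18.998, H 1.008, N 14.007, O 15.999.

243.24 g/mol

First, the molecular formula is C14H10FNO2 (counting implicit H from valence).
  C: 14 × 12.011 = 168.154
  F: 1 × 18.998 = 18.998
  H: 10 × 1.008 = 10.080
  N: 1 × 14.007 = 14.007
  O: 2 × 15.999 = 31.998
Sum: 14×12.011 + 1×18.998 + 10×1.008 + 1×14.007 + 2×15.999 = 243.237 → 243.24 g/mol.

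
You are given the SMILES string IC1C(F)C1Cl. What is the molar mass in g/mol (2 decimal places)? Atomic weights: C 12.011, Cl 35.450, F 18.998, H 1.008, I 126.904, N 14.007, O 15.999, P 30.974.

220.41 g/mol

First, the molecular formula is C3H3ClFI (counting implicit H from valence).
  C: 3 × 12.011 = 36.033
  Cl: 1 × 35.450 = 35.450
  F: 1 × 18.998 = 18.998
  H: 3 × 1.008 = 3.024
  I: 1 × 126.904 = 126.904
Sum: 3×12.011 + 1×35.450 + 1×18.998 + 3×1.008 + 1×126.904 = 220.409 → 220.41 g/mol.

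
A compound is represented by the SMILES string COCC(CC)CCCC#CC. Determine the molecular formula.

C11H20O

Walk through each heavy atom and fill implicit hydrogens from standard valence (C 4, N 3, O 2, S 2, halogen 1):
  atom 1: C, bond orders sum to 1 (valence 4) → 3 H
  atom 2: O, bond orders sum to 2 (valence 2) → 0 H
  atom 3: C, bond orders sum to 2 (valence 4) → 2 H
  atom 4: C, bond orders sum to 3 (valence 4) → 1 H
  atom 5: C, bond orders sum to 2 (valence 4) → 2 H
  atom 6: C, bond orders sum to 1 (valence 4) → 3 H
  atom 7: C, bond orders sum to 2 (valence 4) → 2 H
  atom 8: C, bond orders sum to 2 (valence 4) → 2 H
  atom 9: C, bond orders sum to 2 (valence 4) → 2 H
  atom 10: C, bond orders sum to 4 (valence 4) → 0 H
  atom 11: C, bond orders sum to 4 (valence 4) → 0 H
  atom 12: C, bond orders sum to 1 (valence 4) → 3 H
Totals → C:11, H:20, O:1.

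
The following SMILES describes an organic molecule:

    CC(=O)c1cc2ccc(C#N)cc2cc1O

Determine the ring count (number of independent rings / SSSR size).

In SMILES, each pair of matching ring-closure digits denotes one ring-closing bond; the number of such bonds equals the number of independent rings.
Ring-closure bonds here: 2.

2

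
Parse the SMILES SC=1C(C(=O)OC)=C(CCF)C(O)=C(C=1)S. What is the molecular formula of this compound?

Walk through each heavy atom and fill implicit hydrogens from standard valence (C 4, N 3, O 2, S 2, halogen 1):
  atom 1: S, bond orders sum to 1 (valence 2) → 1 H
  atom 2: C, bond orders sum to 4 (valence 4) → 0 H
  atom 3: C, bond orders sum to 4 (valence 4) → 0 H
  atom 4: C, bond orders sum to 4 (valence 4) → 0 H
  atom 5: O, bond orders sum to 2 (valence 2) → 0 H
  atom 6: O, bond orders sum to 2 (valence 2) → 0 H
  atom 7: C, bond orders sum to 1 (valence 4) → 3 H
  atom 8: C, bond orders sum to 4 (valence 4) → 0 H
  atom 9: C, bond orders sum to 2 (valence 4) → 2 H
  atom 10: C, bond orders sum to 2 (valence 4) → 2 H
  atom 11: F (halogen, monovalent) → 0 H
  atom 12: C, bond orders sum to 4 (valence 4) → 0 H
  atom 13: O, bond orders sum to 1 (valence 2) → 1 H
  atom 14: C, bond orders sum to 4 (valence 4) → 0 H
  atom 15: C, bond orders sum to 3 (valence 4) → 1 H
  atom 16: S, bond orders sum to 1 (valence 2) → 1 H
Totals → C:10, H:11, F:1, O:3, S:2.

C10H11FO3S2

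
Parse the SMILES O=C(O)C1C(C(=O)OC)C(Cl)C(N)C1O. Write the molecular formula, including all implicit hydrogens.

C8H12ClNO5

Walk through each heavy atom and fill implicit hydrogens from standard valence (C 4, N 3, O 2, S 2, halogen 1):
  atom 1: O, bond orders sum to 2 (valence 2) → 0 H
  atom 2: C, bond orders sum to 4 (valence 4) → 0 H
  atom 3: O, bond orders sum to 1 (valence 2) → 1 H
  atom 4: C, bond orders sum to 3 (valence 4) → 1 H
  atom 5: C, bond orders sum to 3 (valence 4) → 1 H
  atom 6: C, bond orders sum to 4 (valence 4) → 0 H
  atom 7: O, bond orders sum to 2 (valence 2) → 0 H
  atom 8: O, bond orders sum to 2 (valence 2) → 0 H
  atom 9: C, bond orders sum to 1 (valence 4) → 3 H
  atom 10: C, bond orders sum to 3 (valence 4) → 1 H
  atom 11: Cl (halogen, monovalent) → 0 H
  atom 12: C, bond orders sum to 3 (valence 4) → 1 H
  atom 13: N, bond orders sum to 1 (valence 3) → 2 H
  atom 14: C, bond orders sum to 3 (valence 4) → 1 H
  atom 15: O, bond orders sum to 1 (valence 2) → 1 H
Totals → C:8, H:12, Cl:1, N:1, O:5.
In Hill order: C8H12ClNO5.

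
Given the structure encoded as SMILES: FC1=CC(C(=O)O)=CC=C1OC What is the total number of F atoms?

1

Scan the SMILES for F atoms (remember two-letter symbols like Cl and Br are single atoms).
Fluorine count: 1.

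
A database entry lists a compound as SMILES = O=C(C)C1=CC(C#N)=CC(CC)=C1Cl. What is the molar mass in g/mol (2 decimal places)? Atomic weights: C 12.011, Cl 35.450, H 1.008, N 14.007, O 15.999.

First, the molecular formula is C11H10ClNO (counting implicit H from valence).
  C: 11 × 12.011 = 132.121
  Cl: 1 × 35.450 = 35.450
  H: 10 × 1.008 = 10.080
  N: 1 × 14.007 = 14.007
  O: 1 × 15.999 = 15.999
Sum: 11×12.011 + 1×35.450 + 10×1.008 + 1×14.007 + 1×15.999 = 207.657 → 207.66 g/mol.

207.66 g/mol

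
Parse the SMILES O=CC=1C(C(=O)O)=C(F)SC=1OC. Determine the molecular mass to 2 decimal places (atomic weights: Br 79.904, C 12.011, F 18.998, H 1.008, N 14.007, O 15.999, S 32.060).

First, the molecular formula is C7H5FO4S (counting implicit H from valence).
  C: 7 × 12.011 = 84.077
  F: 1 × 18.998 = 18.998
  H: 5 × 1.008 = 5.040
  O: 4 × 15.999 = 63.996
  S: 1 × 32.060 = 32.060
Sum: 7×12.011 + 1×18.998 + 5×1.008 + 4×15.999 + 1×32.060 = 204.171 → 204.17 g/mol.

204.17 g/mol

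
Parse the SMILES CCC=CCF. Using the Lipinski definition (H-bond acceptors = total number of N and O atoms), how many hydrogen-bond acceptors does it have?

0

N atoms: 0; O atoms: 0.
Lipinski HBA = 0 + 0 = 0.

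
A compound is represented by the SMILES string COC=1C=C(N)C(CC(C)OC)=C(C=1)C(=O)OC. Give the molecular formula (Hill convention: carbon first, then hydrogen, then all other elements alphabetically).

C13H19NO4

Walk through each heavy atom and fill implicit hydrogens from standard valence (C 4, N 3, O 2, S 2, halogen 1):
  atom 1: C, bond orders sum to 1 (valence 4) → 3 H
  atom 2: O, bond orders sum to 2 (valence 2) → 0 H
  atom 3: C, bond orders sum to 4 (valence 4) → 0 H
  atom 4: C, bond orders sum to 3 (valence 4) → 1 H
  atom 5: C, bond orders sum to 4 (valence 4) → 0 H
  atom 6: N, bond orders sum to 1 (valence 3) → 2 H
  atom 7: C, bond orders sum to 4 (valence 4) → 0 H
  atom 8: C, bond orders sum to 2 (valence 4) → 2 H
  atom 9: C, bond orders sum to 3 (valence 4) → 1 H
  atom 10: C, bond orders sum to 1 (valence 4) → 3 H
  atom 11: O, bond orders sum to 2 (valence 2) → 0 H
  atom 12: C, bond orders sum to 1 (valence 4) → 3 H
  atom 13: C, bond orders sum to 4 (valence 4) → 0 H
  atom 14: C, bond orders sum to 3 (valence 4) → 1 H
  atom 15: C, bond orders sum to 4 (valence 4) → 0 H
  atom 16: O, bond orders sum to 2 (valence 2) → 0 H
  atom 17: O, bond orders sum to 2 (valence 2) → 0 H
  atom 18: C, bond orders sum to 1 (valence 4) → 3 H
Totals → C:13, H:19, N:1, O:4.
In Hill order: C13H19NO4.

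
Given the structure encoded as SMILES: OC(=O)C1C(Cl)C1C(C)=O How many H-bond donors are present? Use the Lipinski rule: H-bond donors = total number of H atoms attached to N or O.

Donors: find every N or O and count the H atoms it carries.
  atom 1 (O): bond orders sum to 1 → 1 H
  atom 3 (O): bond orders sum to 2 → 0 H
  atom 10 (O): bond orders sum to 2 → 0 H
Lipinski HBD = 1.

1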